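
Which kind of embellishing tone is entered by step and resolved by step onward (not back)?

Approach: by step. Departure: by step, continuing in the same direction.
Stepwise on both sides with no change of direction means the note fills in the space between two different chord tones — a passing tone. (Had it turned back to its starting note it would be a neighbor tone instead.)

Passing tone.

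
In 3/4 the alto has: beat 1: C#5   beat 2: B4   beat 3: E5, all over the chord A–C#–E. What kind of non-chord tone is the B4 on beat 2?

The harmony at that moment is A major triad (A, C#, E); B4 is not a chord tone.
It is approached by step down from C#5 and left by leap up to E5.
Step in, leap out, on a weak beat — an escape tone.

Escape tone.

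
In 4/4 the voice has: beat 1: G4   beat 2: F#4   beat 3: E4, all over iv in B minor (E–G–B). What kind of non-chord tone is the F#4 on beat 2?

Passing tone.

The harmony at that moment is E minor triad (E, G, B); F#4 is not a chord tone.
It is approached by step down from G4 and left by step down to E4.
Step in, step out in the same direction — a passing tone.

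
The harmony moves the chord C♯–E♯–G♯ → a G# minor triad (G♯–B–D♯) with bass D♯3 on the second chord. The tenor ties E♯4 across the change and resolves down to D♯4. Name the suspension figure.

At the second chord the bass is D♯3. The suspended E♯4 lies a ninth above the bass; after resolving down by step to D♯4, the interval above the bass becomes an octave.
Suspension figures are named by those two intervals: 9–8.

9–8 suspension.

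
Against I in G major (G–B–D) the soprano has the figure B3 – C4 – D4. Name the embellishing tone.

The harmony at that moment is G major triad (G, B, D); C4 is not a chord tone.
It is approached by step up from B3 and left by step up to D4.
Step in, step out in the same direction — a passing tone.

C4 is a passing tone.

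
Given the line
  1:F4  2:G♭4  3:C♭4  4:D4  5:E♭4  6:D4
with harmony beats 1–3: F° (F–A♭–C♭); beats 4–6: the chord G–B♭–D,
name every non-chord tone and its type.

The harmony at that moment is F diminished triad (F, A♭, C♭); G♭4 is not a chord tone.
It is approached by step up from F4 and left by leap down to C♭4.
Step in, leap out — an escape tone.
The harmony at that moment is G minor triad (G, B♭, D); E♭4 is not a chord tone.
It is approached by step up from D4 and left by step down to D4.
Step away and step back to the same note — a neighbor tone (upper neighbor).

G♭4 (beat 2) — escape tone; E♭4 (beat 5) — neighbor tone.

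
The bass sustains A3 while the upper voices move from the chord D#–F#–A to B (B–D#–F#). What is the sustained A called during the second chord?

The harmony at that moment is B major triad (B, D#, F#); A3 is not a chord tone.
It is held over (the same pitch as the preceding A3) and then sustained as the same pitch into the next harmony.
Sustained through a change of harmony — a pedal tone.

Pedal tone (pedal point).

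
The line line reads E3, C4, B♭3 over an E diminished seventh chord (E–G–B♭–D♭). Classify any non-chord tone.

The harmony at that moment is E diminished seventh chord (E, G, B♭, D♭); C4 is not a chord tone.
It is approached by leap up from E3 and left by step down to B♭3.
Leap in, step out — an appoggiatura.

C4 is an appoggiatura.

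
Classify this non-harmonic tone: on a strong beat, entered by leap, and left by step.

Appoggiatura.

Approach: by leap. Departure: by step. Metric position: strong.
Leap in, step out, in a metrically strong position — an appoggiatura. (It is the mirror image of the escape tone, which steps in and leaps out from a weak position.)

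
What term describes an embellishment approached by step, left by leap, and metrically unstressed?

Escape tone.

Approach: by step. Departure: by leap. Metric position: weak.
Step in, leap out, from a weak position — an escape tone (échappée). (It is the mirror image of the appoggiatura, which leaps in and steps out on a strong beat.)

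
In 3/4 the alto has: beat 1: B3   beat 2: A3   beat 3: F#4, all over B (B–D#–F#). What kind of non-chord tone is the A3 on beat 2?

Escape tone.

The harmony at that moment is B major triad (B, D#, F#); A3 is not a chord tone.
It is approached by step down from B3 and left by leap up to F#4.
Step in, leap out, on a weak beat — an escape tone.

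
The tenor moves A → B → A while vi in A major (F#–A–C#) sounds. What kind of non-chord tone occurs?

B is a neighbor tone.

The harmony at that moment is F# minor triad (F#, A, C#); B is not a chord tone.
It is approached by step up from A and left by step down to A.
Step away and step back to the same note — a neighbor tone (upper neighbor).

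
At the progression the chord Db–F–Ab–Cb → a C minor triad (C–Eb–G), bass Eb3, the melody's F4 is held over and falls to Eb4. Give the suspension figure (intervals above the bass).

9–8 suspension.

At the second chord the bass is Eb3. The suspended F4 lies a ninth above the bass; after resolving down by step to Eb4, the interval above the bass becomes an octave.
Suspension figures are named by those two intervals: 9–8.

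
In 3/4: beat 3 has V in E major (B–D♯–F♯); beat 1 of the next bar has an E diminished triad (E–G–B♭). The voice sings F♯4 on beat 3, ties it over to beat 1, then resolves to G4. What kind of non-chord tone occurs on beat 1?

The harmony at that moment is E diminished triad (E, G, B♭); F♯4 is not a chord tone.
It is held over (the same pitch as the preceding F♯4) and left by step up to G4.
Held over from the previous chord and resolving up by step — a retardation.

Retardation.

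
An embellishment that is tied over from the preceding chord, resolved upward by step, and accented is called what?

Retardation.

Approach: by preparation — the pitch is first a chord tone, then held (tied or repeated) while the harmony changes under it. Departure: up by step. Metric position: strong.
A prepared dissonance that resolves upward by step — a retardation. (The same figure resolving downward would be a suspension.)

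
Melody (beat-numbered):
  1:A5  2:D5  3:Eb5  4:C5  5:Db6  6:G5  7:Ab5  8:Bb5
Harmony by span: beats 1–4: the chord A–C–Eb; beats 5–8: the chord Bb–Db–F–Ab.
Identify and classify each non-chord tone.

The harmony at that moment is A diminished triad (A, C, Eb); D5 is not a chord tone.
It is approached by leap down from A5 and left by step up to Eb5.
Leap in, step out — an appoggiatura.
The harmony at that moment is Bb minor seventh chord (Bb, Db, F, Ab); G5 is not a chord tone.
It is approached by leap down from Db6 and left by step up to Ab5.
Leap in, step out — an appoggiatura.

D5 (beat 2) — appoggiatura; G5 (beat 6) — appoggiatura.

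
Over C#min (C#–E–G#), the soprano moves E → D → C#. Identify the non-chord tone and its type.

D is a passing tone.

The harmony at that moment is C# minor triad (C#, E, G#); D is not a chord tone.
It is approached by step down from E and left by step down to C#.
Step in, step out in the same direction — a passing tone.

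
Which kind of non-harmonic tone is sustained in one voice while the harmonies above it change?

Pedal tone.

Approach: none. Departure: none — a single pitch is sustained while the chords change around it, passing through harmonies that do not contain it.
No melodic motion at all; the dissonance is created entirely by the moving harmonies against the stationary note — a pedal tone (pedal point).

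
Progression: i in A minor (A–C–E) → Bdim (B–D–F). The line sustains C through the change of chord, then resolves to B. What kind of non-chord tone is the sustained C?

C is a suspension.

The harmony at that moment is B diminished triad (B, D, F); C is not a chord tone.
It is held over (the same pitch as the preceding C) and left by step down to B.
Held over from the previous chord and resolving down by step — a suspension.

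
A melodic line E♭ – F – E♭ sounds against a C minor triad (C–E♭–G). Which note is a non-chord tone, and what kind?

The harmony at that moment is C minor triad (C, E♭, G); F is not a chord tone.
It is approached by step up from E♭ and left by step down to E♭.
Step away and step back to the same note — a neighbor tone (upper neighbor).

F is a neighbor tone.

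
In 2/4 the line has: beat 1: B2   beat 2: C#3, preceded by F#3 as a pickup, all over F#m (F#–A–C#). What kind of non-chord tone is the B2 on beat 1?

Appoggiatura.

The harmony at that moment is F# minor triad (F#, A, C#); B2 is not a chord tone.
It is approached by leap down from F#3 and left by step up to C#3.
Leap in, step out, metrically accented — an appoggiatura.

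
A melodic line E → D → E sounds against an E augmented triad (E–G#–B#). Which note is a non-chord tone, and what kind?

The harmony at that moment is E augmented triad (E, G#, B#); D is not a chord tone.
It is approached by step down from E and left by step up to E.
Step away and step back to the same note — a neighbor tone (lower neighbor).

D is a neighbor tone.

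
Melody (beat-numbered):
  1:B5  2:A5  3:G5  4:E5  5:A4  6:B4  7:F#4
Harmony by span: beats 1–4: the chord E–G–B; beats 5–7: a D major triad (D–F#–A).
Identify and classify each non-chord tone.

The harmony at that moment is E minor triad (E, G, B); A5 is not a chord tone.
It is approached by step down from B5 and left by step down to G5.
Step in, step out in the same direction — a passing tone.
The harmony at that moment is D major triad (D, F#, A); B4 is not a chord tone.
It is approached by step up from A4 and left by leap down to F#4.
Step in, leap out — an escape tone.

A5 (beat 2) — passing tone; B4 (beat 6) — escape tone.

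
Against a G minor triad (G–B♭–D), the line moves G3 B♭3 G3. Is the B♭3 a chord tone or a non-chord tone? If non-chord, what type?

G minor triad contains G, B♭, D; B♭ is the third, so it is a chord tone.

Chord tone (the third of G minor triad).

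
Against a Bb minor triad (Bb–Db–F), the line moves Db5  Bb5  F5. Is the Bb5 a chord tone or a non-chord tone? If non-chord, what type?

Bb minor triad contains Bb, Db, F; Bb is the root, so it is a chord tone.

Chord tone (the root of Bb minor triad).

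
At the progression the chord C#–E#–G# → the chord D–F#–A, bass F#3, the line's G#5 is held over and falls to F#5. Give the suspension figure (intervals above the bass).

At the second chord the bass is F#3. The suspended G#5 lies a ninth above the bass; after resolving down by step to F#5, the interval above the bass becomes an octave.
Suspension figures are named by those two intervals: 9–8.

9–8 suspension.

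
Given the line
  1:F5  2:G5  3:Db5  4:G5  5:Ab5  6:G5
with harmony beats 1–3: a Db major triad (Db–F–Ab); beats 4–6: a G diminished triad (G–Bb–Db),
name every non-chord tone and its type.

G5 (beat 2) — escape tone; Ab5 (beat 5) — neighbor tone.

The harmony at that moment is Db major triad (Db, F, Ab); G5 is not a chord tone.
It is approached by step up from F5 and left by leap down to Db5.
Step in, leap out — an escape tone.
The harmony at that moment is G diminished triad (G, Bb, Db); Ab5 is not a chord tone.
It is approached by step up from G5 and left by step down to G5.
Step away and step back to the same note — a neighbor tone (upper neighbor).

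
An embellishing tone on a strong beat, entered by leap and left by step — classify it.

Approach: by leap. Departure: by step. Metric position: strong.
Leap in, step out, in a metrically strong position — an appoggiatura. (It is the mirror image of the escape tone, which steps in and leaps out from a weak position.)

Appoggiatura.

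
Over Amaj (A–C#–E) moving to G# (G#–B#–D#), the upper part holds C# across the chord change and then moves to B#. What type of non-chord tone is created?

C# is a suspension.

The harmony at that moment is G# major triad (G#, B#, D#); C# is not a chord tone.
It is held over (the same pitch as the preceding C#) and left by step down to B#.
Held over from the previous chord and resolving down by step — a suspension.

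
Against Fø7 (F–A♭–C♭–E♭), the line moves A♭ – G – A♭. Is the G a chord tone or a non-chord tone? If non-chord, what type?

Non-chord tone — a neighbor tone.

The harmony at that moment is F half-diminished seventh chord (F, A♭, C♭, E♭); G is not a chord tone.
It is approached by step down from A♭ and left by step up to A♭.
Step away and step back to the same note — a neighbor tone (lower neighbor).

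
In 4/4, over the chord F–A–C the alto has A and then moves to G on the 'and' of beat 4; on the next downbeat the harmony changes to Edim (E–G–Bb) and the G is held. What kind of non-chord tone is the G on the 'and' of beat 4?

Anticipation.

The harmony at that moment is F major triad (F, A, C); G is not a chord tone.
It is approached by step down from A and then sustained as the same pitch into the next harmony.
Arriving early and becoming a chord tone when the harmony changes — an anticipation.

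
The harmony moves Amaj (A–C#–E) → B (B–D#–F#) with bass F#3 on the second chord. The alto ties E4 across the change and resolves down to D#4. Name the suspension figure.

At the second chord the bass is F#3. The suspended E4 lies a seventh above the bass; after resolving down by step to D#4, the interval above the bass becomes a sixth.
Suspension figures are named by those two intervals: 7–6.

7–6 suspension.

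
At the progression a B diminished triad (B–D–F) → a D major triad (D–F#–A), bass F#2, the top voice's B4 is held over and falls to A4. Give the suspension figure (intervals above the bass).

At the second chord the bass is F#2. The suspended B4 lies a fourth above the bass; after resolving down by step to A4, the interval above the bass becomes a third.
Suspension figures are named by those two intervals: 4–3.

4–3 suspension.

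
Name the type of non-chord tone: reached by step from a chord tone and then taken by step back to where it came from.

Neighbor tone.

Approach: by step. Departure: by step in the opposite direction, back to the starting pitch.
Stepwise on both sides but reversing to return to the same chord tone — a neighbor tone. (Had it continued onward in the same direction it would be a passing tone instead.)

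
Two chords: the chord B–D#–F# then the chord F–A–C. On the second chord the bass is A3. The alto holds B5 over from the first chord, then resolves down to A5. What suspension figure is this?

9–8 suspension.

At the second chord the bass is A3. The suspended B5 lies a ninth above the bass; after resolving down by step to A5, the interval above the bass becomes an octave.
Suspension figures are named by those two intervals: 9–8.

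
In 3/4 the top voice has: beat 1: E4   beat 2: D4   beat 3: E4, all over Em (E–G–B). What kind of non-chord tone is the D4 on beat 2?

Lower neighbor tone.

The harmony at that moment is E minor triad (E, G, B); D4 is not a chord tone.
It is approached by step down from E4 and left by step up to E4.
Step away and step back to the same note — a neighbor tone (lower neighbor).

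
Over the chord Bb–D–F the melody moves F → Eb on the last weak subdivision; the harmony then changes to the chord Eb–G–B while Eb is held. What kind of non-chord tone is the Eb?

The harmony at that moment is Bb major triad (Bb, D, F); Eb is not a chord tone.
It is approached by step down from F and then sustained as the same pitch into the next harmony.
Arriving early and becoming a chord tone when the harmony changes — an anticipation.

Eb is an anticipation.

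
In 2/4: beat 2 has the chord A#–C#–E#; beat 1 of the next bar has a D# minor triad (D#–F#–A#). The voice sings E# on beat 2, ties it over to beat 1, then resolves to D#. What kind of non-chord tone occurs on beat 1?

The harmony at that moment is D# minor triad (D#, F#, A#); E# is not a chord tone.
It is held over (the same pitch as the preceding E#) and left by step down to D#.
Held over from the previous chord and resolving down by step — a suspension.

Suspension.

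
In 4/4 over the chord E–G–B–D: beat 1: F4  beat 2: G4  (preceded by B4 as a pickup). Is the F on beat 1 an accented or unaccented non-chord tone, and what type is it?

The harmony at that moment is E minor seventh chord (E, G, B, D); F4 is not a chord tone.
It is approached by leap down from B4 and left by step up to G4.
Leap in, step out — an appoggiatura.
It falls on the downbeat, so it is accented.

Accented appoggiatura.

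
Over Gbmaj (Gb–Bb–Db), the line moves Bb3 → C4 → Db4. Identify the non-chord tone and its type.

C4 is a passing tone.

The harmony at that moment is Gb major triad (Gb, Bb, Db); C4 is not a chord tone.
It is approached by step up from Bb3 and left by step up to Db4.
Step in, step out in the same direction — a passing tone.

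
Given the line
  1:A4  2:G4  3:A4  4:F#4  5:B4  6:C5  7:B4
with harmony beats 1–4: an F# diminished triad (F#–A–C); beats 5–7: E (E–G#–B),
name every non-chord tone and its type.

The harmony at that moment is F# diminished triad (F#, A, C); G4 is not a chord tone.
It is approached by step down from A4 and left by step up to A4.
Step away and step back to the same note — a neighbor tone (lower neighbor).
The harmony at that moment is E major triad (E, G#, B); C5 is not a chord tone.
It is approached by step up from B4 and left by step down to B4.
Step away and step back to the same note — a neighbor tone (upper neighbor).

G4 (beat 2) — neighbor tone; C5 (beat 6) — neighbor tone.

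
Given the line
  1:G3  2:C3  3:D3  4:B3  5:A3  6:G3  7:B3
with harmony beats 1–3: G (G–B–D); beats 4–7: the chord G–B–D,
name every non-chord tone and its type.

C3 (beat 2) — appoggiatura; A3 (beat 5) — passing tone.

The harmony at that moment is G major triad (G, B, D); C3 is not a chord tone.
It is approached by leap down from G3 and left by step up to D3.
Leap in, step out — an appoggiatura.
The harmony at that moment is G major triad (G, B, D); A3 is not a chord tone.
It is approached by step down from B3 and left by step down to G3.
Step in, step out in the same direction — a passing tone.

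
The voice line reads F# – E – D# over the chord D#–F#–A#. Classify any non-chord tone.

The harmony at that moment is D# minor triad (D#, F#, A#); E is not a chord tone.
It is approached by step down from F# and left by step down to D#.
Step in, step out in the same direction — a passing tone.

E is a passing tone.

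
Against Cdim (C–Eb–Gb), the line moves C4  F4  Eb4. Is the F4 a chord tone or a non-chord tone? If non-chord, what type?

The harmony at that moment is C diminished triad (C, Eb, Gb); F4 is not a chord tone.
It is approached by leap up from C4 and left by step down to Eb4.
Leap in, step out — an appoggiatura.

Non-chord tone — an appoggiatura.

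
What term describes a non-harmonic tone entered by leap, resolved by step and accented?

Approach: by leap. Departure: by step. Metric position: strong.
Leap in, step out, in a metrically strong position — an appoggiatura. (It is the mirror image of the escape tone, which steps in and leaps out from a weak position.)

Appoggiatura.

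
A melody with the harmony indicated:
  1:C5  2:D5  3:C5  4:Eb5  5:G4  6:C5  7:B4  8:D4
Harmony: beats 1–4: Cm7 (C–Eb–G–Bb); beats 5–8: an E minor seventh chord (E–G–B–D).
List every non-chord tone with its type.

The harmony at that moment is C minor seventh chord (C, Eb, G, Bb); D5 is not a chord tone.
It is approached by step up from C5 and left by step down to C5.
Step away and step back to the same note — a neighbor tone (upper neighbor).
The harmony at that moment is E minor seventh chord (E, G, B, D); C5 is not a chord tone.
It is approached by leap up from G4 and left by step down to B4.
Leap in, step out — an appoggiatura.

D5 (beat 2) — neighbor tone; C5 (beat 6) — appoggiatura.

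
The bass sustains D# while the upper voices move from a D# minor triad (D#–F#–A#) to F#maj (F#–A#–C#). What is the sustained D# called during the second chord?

The harmony at that moment is F# major triad (F#, A#, C#); D# is not a chord tone.
It is held over (the same pitch as the preceding D#) and then sustained as the same pitch into the next harmony.
Sustained through a change of harmony — a pedal tone.

Pedal tone (pedal point).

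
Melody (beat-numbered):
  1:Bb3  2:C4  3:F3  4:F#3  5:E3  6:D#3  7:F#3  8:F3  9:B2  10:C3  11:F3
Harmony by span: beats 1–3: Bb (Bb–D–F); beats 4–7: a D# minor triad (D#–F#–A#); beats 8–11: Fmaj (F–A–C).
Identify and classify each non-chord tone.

C4 (beat 2) — escape tone; E3 (beat 5) — passing tone; B2 (beat 9) — appoggiatura.

The harmony at that moment is Bb major triad (Bb, D, F); C4 is not a chord tone.
It is approached by step up from Bb3 and left by leap down to F3.
Step in, leap out — an escape tone.
The harmony at that moment is D# minor triad (D#, F#, A#); E3 is not a chord tone.
It is approached by step down from F#3 and left by step down to D#3.
Step in, step out in the same direction — a passing tone.
The harmony at that moment is F major triad (F, A, C); B2 is not a chord tone.
It is approached by leap down from F3 and left by step up to C3.
Leap in, step out — an appoggiatura.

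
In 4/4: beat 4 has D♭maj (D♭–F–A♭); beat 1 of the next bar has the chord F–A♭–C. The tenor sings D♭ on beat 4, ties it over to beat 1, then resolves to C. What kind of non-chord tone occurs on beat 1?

The harmony at that moment is F minor triad (F, A♭, C); D♭ is not a chord tone.
It is held over (the same pitch as the preceding D♭) and left by step down to C.
Held over from the previous chord and resolving down by step — a suspension.

Suspension.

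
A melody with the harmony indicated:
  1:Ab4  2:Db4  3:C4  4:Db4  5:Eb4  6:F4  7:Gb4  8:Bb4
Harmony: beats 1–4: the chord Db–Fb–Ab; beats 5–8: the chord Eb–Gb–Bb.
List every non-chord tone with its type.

The harmony at that moment is Db minor triad (Db, Fb, Ab); C4 is not a chord tone.
It is approached by step down from Db4 and left by step up to Db4.
Step away and step back to the same note — a neighbor tone (lower neighbor).
The harmony at that moment is Eb minor triad (Eb, Gb, Bb); F4 is not a chord tone.
It is approached by step up from Eb4 and left by step up to Gb4.
Step in, step out in the same direction — a passing tone.

C4 (beat 3) — neighbor tone; F4 (beat 6) — passing tone.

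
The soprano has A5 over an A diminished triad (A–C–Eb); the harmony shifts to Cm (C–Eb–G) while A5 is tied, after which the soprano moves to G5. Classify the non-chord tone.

A5 is a suspension.

The harmony at that moment is C minor triad (C, Eb, G); A5 is not a chord tone.
It is held over (the same pitch as the preceding A5) and left by step down to G5.
Held over from the previous chord and resolving down by step — a suspension.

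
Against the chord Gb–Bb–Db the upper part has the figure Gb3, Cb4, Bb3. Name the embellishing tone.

The harmony at that moment is Gb major triad (Gb, Bb, Db); Cb4 is not a chord tone.
It is approached by leap up from Gb3 and left by step down to Bb3.
Leap in, step out — an appoggiatura.

Cb4 is an appoggiatura.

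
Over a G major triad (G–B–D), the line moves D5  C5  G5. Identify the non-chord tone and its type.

C5 is an escape tone.

The harmony at that moment is G major triad (G, B, D); C5 is not a chord tone.
It is approached by step down from D5 and left by leap up to G5.
Step in, leap out — an escape tone.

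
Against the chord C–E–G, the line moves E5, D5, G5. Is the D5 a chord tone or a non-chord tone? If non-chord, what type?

Non-chord tone — an escape tone.

The harmony at that moment is C major triad (C, E, G); D5 is not a chord tone.
It is approached by step down from E5 and left by leap up to G5.
Step in, leap out — an escape tone.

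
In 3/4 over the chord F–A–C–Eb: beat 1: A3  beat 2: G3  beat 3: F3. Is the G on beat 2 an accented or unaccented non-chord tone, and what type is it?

Unaccented passing tone.

The harmony at that moment is F dominant seventh chord (F, A, C, Eb); G3 is not a chord tone.
It is approached by step down from A3 and left by step down to F3.
Step in, step out in the same direction — a passing tone.
It falls on a weak beat, so it is unaccented.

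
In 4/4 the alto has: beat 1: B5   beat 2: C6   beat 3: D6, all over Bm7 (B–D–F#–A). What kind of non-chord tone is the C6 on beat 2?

Passing tone.

The harmony at that moment is B minor seventh chord (B, D, F#, A); C6 is not a chord tone.
It is approached by step up from B5 and left by step up to D6.
Step in, step out in the same direction — a passing tone.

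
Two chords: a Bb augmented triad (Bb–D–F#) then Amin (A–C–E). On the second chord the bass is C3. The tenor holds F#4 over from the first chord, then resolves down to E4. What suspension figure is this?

At the second chord the bass is C3. The suspended F#4 lies a fourth above the bass; after resolving down by step to E4, the interval above the bass becomes a third.
Suspension figures are named by those two intervals: 4–3.

4–3 suspension.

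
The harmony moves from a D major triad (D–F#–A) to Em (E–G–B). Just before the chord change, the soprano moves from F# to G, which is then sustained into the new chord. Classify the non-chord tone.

The harmony at that moment is D major triad (D, F#, A); G is not a chord tone.
It is approached by step up from F# and then sustained as the same pitch into the next harmony.
Arriving early and becoming a chord tone when the harmony changes — an anticipation.

G is an anticipation.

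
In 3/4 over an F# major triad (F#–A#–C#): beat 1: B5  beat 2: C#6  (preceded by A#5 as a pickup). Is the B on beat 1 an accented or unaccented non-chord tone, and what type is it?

The harmony at that moment is F# major triad (F#, A#, C#); B5 is not a chord tone.
It is approached by step up from A#5 and left by step up to C#6.
Step in, step out in the same direction — a passing tone.
It falls on the downbeat, so it is accented.

Accented passing tone.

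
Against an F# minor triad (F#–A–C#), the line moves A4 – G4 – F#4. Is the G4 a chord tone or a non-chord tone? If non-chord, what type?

Non-chord tone — a passing tone.

The harmony at that moment is F# minor triad (F#, A, C#); G4 is not a chord tone.
It is approached by step down from A4 and left by step down to F#4.
Step in, step out in the same direction — a passing tone.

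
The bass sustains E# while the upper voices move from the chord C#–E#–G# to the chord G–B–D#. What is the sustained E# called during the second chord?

The harmony at that moment is G augmented triad (G, B, D#); E# is not a chord tone.
It is held over (the same pitch as the preceding E#) and then sustained as the same pitch into the next harmony.
Sustained through a change of harmony — a pedal tone.

Pedal tone (pedal point).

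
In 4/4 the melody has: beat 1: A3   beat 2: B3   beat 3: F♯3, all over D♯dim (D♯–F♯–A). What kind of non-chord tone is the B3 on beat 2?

Escape tone.

The harmony at that moment is D♯ diminished triad (D♯, F♯, A); B3 is not a chord tone.
It is approached by step up from A3 and left by leap down to F♯3.
Step in, leap out, on a weak beat — an escape tone.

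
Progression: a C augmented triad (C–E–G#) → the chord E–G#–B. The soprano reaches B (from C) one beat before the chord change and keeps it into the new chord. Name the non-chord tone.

B is an anticipation.

The harmony at that moment is C augmented triad (C, E, G#); B is not a chord tone.
It is approached by step down from C and then sustained as the same pitch into the next harmony.
Arriving early and becoming a chord tone when the harmony changes — an anticipation.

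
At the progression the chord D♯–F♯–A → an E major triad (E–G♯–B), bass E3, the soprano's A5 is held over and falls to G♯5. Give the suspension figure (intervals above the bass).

4–3 suspension.

At the second chord the bass is E3. The suspended A5 lies a fourth above the bass; after resolving down by step to G♯5, the interval above the bass becomes a third.
Suspension figures are named by those two intervals: 4–3.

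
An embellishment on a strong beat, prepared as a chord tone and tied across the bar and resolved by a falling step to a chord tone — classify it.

Approach: by preparation — the pitch is first a chord tone, then held (tied or repeated) while the harmony changes under it. Departure: down by step. Metric position: strong.
A prepared dissonance that resolves downward by step — a suspension. (The same figure resolving upward would be a retardation.)

Suspension.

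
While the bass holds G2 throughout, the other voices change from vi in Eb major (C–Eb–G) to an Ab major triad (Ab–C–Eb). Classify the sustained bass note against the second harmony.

The harmony at that moment is Ab major triad (Ab, C, Eb); G2 is not a chord tone.
It is held over (the same pitch as the preceding G2) and then sustained as the same pitch into the next harmony.
Sustained through a change of harmony — a pedal tone.

Pedal tone (pedal point).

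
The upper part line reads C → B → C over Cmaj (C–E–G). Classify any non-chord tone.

B is a neighbor tone.

The harmony at that moment is C major triad (C, E, G); B is not a chord tone.
It is approached by step down from C and left by step up to C.
Step away and step back to the same note — a neighbor tone (lower neighbor).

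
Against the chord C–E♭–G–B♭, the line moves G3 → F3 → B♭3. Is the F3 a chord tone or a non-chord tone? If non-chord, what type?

Non-chord tone — an escape tone.

The harmony at that moment is C minor seventh chord (C, E♭, G, B♭); F3 is not a chord tone.
It is approached by step down from G3 and left by leap up to B♭3.
Step in, leap out — an escape tone.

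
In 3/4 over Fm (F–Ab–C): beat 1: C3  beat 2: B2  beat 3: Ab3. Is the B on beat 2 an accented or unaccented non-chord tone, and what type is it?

The harmony at that moment is F minor triad (F, Ab, C); B2 is not a chord tone.
It is approached by step down from C3 and left by leap up to Ab3.
Step in, leap out — an escape tone.
It falls on a weak beat, so it is unaccented.

Unaccented escape tone.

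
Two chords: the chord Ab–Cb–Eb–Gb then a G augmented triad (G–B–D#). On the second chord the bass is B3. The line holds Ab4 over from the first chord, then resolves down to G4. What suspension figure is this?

7–6 suspension.

At the second chord the bass is B3. The suspended Ab4 lies a seventh above the bass; after resolving down by step to G4, the interval above the bass becomes a sixth.
Suspension figures are named by those two intervals: 7–6.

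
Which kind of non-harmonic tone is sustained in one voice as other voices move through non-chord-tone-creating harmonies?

Pedal tone.

Approach: none. Departure: none — a single pitch is sustained while the chords change around it, passing through harmonies that do not contain it.
No melodic motion at all; the dissonance is created entirely by the moving harmonies against the stationary note — a pedal tone (pedal point).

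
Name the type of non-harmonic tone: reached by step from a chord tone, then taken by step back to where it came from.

Approach: by step. Departure: by step in the opposite direction, back to the starting pitch.
Stepwise on both sides but reversing to return to the same chord tone — a neighbor tone. (Had it continued onward in the same direction it would be a passing tone instead.)

Neighbor tone.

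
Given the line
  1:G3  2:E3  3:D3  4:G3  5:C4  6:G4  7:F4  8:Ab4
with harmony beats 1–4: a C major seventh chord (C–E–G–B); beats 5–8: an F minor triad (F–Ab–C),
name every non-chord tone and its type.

The harmony at that moment is C major seventh chord (C, E, G, B); D3 is not a chord tone.
It is approached by step down from E3 and left by leap up to G3.
Step in, leap out — an escape tone.
The harmony at that moment is F minor triad (F, Ab, C); G4 is not a chord tone.
It is approached by leap up from C4 and left by step down to F4.
Leap in, step out — an appoggiatura.

D3 (beat 3) — escape tone; G4 (beat 6) — appoggiatura.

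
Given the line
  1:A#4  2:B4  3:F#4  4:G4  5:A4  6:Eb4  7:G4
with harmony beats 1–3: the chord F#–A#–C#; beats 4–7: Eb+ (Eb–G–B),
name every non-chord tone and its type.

The harmony at that moment is F# major triad (F#, A#, C#); B4 is not a chord tone.
It is approached by step up from A#4 and left by leap down to F#4.
Step in, leap out — an escape tone.
The harmony at that moment is Eb augmented triad (Eb, G, B); A4 is not a chord tone.
It is approached by step up from G4 and left by leap down to Eb4.
Step in, leap out — an escape tone.

B4 (beat 2) — escape tone; A4 (beat 5) — escape tone.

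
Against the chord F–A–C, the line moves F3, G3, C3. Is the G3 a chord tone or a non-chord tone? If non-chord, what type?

The harmony at that moment is F major triad (F, A, C); G3 is not a chord tone.
It is approached by step up from F3 and left by leap down to C3.
Step in, leap out — an escape tone.

Non-chord tone — an escape tone.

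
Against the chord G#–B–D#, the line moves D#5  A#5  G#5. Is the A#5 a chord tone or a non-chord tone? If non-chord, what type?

Non-chord tone — an appoggiatura.

The harmony at that moment is G# minor triad (G#, B, D#); A#5 is not a chord tone.
It is approached by leap up from D#5 and left by step down to G#5.
Leap in, step out — an appoggiatura.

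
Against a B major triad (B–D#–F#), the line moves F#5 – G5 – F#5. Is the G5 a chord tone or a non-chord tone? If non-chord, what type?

Non-chord tone — a neighbor tone.

The harmony at that moment is B major triad (B, D#, F#); G5 is not a chord tone.
It is approached by step up from F#5 and left by step down to F#5.
Step away and step back to the same note — a neighbor tone (upper neighbor).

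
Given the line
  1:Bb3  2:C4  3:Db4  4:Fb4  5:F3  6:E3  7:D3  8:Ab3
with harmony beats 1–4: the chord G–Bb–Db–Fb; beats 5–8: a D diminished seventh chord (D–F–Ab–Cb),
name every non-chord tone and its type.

The harmony at that moment is G diminished seventh chord (G, Bb, Db, Fb); C4 is not a chord tone.
It is approached by step up from Bb3 and left by step up to Db4.
Step in, step out in the same direction — a passing tone.
The harmony at that moment is D diminished seventh chord (D, F, Ab, Cb); E3 is not a chord tone.
It is approached by step down from F3 and left by step down to D3.
Step in, step out in the same direction — a passing tone.

C4 (beat 2) — passing tone; E3 (beat 6) — passing tone.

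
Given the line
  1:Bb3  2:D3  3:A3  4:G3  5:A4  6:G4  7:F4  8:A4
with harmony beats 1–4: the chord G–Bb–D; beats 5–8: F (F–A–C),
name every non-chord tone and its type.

The harmony at that moment is G minor triad (G, Bb, D); A3 is not a chord tone.
It is approached by leap up from D3 and left by step down to G3.
Leap in, step out — an appoggiatura.
The harmony at that moment is F major triad (F, A, C); G4 is not a chord tone.
It is approached by step down from A4 and left by step down to F4.
Step in, step out in the same direction — a passing tone.

A3 (beat 3) — appoggiatura; G4 (beat 6) — passing tone.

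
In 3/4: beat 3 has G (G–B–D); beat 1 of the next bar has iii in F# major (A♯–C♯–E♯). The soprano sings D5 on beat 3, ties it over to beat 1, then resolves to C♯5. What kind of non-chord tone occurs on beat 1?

Suspension.

The harmony at that moment is A♯ minor triad (A♯, C♯, E♯); D5 is not a chord tone.
It is held over (the same pitch as the preceding D5) and left by step down to C♯5.
Held over from the previous chord and resolving down by step — a suspension.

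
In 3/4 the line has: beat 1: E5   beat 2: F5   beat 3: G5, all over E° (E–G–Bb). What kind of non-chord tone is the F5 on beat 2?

Passing tone.

The harmony at that moment is E diminished triad (E, G, Bb); F5 is not a chord tone.
It is approached by step up from E5 and left by step up to G5.
Step in, step out in the same direction — a passing tone.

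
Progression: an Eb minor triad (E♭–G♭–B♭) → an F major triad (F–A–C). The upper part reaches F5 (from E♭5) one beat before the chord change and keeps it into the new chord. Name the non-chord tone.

F5 is an anticipation.

The harmony at that moment is E♭ minor triad (E♭, G♭, B♭); F5 is not a chord tone.
It is approached by step up from E♭5 and then sustained as the same pitch into the next harmony.
Arriving early and becoming a chord tone when the harmony changes — an anticipation.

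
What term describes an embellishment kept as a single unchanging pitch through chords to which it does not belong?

Approach: none. Departure: none — a single pitch is sustained while the chords change around it, passing through harmonies that do not contain it.
No melodic motion at all; the dissonance is created entirely by the moving harmonies against the stationary note — a pedal tone (pedal point).

Pedal tone.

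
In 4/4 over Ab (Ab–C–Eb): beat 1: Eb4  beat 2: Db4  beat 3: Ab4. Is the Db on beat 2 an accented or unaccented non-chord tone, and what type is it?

The harmony at that moment is Ab major triad (Ab, C, Eb); Db4 is not a chord tone.
It is approached by step down from Eb4 and left by leap up to Ab4.
Step in, leap out — an escape tone.
It falls on a weak beat, so it is unaccented.

Unaccented escape tone.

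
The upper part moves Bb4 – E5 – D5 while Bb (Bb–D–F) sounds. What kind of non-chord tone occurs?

E5 is an appoggiatura.

The harmony at that moment is Bb major triad (Bb, D, F); E5 is not a chord tone.
It is approached by leap up from Bb4 and left by step down to D5.
Leap in, step out — an appoggiatura.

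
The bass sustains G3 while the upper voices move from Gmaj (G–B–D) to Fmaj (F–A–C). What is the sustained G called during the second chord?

Pedal tone (pedal point).

The harmony at that moment is F major triad (F, A, C); G3 is not a chord tone.
It is held over (the same pitch as the preceding G3) and then sustained as the same pitch into the next harmony.
Sustained through a change of harmony — a pedal tone.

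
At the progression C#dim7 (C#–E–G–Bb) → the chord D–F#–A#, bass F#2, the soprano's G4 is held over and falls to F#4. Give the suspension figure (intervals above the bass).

9–8 suspension.

At the second chord the bass is F#2. The suspended G4 lies a ninth above the bass; after resolving down by step to F#4, the interval above the bass becomes an octave.
Suspension figures are named by those two intervals: 9–8.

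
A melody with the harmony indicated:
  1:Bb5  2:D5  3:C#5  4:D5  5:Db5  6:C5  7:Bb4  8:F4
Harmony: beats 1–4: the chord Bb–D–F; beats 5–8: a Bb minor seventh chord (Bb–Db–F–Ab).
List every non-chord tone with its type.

The harmony at that moment is Bb major triad (Bb, D, F); C#5 is not a chord tone.
It is approached by step down from D5 and left by step up to D5.
Step away and step back to the same note — a neighbor tone (lower neighbor).
The harmony at that moment is Bb minor seventh chord (Bb, Db, F, Ab); C5 is not a chord tone.
It is approached by step down from Db5 and left by step down to Bb4.
Step in, step out in the same direction — a passing tone.

C#5 (beat 3) — neighbor tone; C5 (beat 6) — passing tone.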